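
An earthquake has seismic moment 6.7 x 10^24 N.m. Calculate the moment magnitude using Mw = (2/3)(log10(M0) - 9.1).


log10(M0) = log10(6.7 x 10^24) = 24.8261
Mw = 2/3 * (24.8261 - 9.1)
= 2/3 * 15.7261
= 10.48

10.48


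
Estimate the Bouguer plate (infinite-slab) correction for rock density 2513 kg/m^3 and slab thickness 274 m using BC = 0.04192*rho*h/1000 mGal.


BC = 0.04192 * rho * h / 1000
= 0.04192 * 2513 * 274 / 1000
= 28.8645 mGal

28.8645


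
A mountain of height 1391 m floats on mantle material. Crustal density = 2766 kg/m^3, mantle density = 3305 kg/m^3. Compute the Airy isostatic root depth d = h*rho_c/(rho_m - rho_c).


rho_m - rho_c = 3305 - 2766 = 539
d = 1391 * 2766 / 539
= 3847506 / 539
= 7138.23 m

7138.23


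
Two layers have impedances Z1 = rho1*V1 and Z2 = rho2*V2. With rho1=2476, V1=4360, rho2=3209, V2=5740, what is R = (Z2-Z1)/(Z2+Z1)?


Z1 = 2476 * 4360 = 10795360
Z2 = 3209 * 5740 = 18419660
R = (18419660 - 10795360) / (18419660 + 10795360) = 7624300 / 29215020 = 0.261

0.261


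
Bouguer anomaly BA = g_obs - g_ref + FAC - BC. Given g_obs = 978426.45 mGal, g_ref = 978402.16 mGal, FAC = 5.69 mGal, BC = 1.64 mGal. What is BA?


BA = g_obs - g_ref + FAC - BC
= 978426.45 - 978402.16 + 5.69 - 1.64
= 28.34 mGal

28.34


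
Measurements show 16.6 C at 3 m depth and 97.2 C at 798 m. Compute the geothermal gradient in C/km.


dT = 97.2 - 16.6 = 80.6 C
dz = 798 - 3 = 795 m
gradient = dT/dz * 1000 = 80.6/795 * 1000 = 101.3836 C/km

101.3836


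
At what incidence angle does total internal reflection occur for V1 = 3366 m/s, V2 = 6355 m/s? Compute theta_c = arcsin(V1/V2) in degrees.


V1/V2 = 3366/6355 = 0.529662
theta_c = arcsin(0.529662) = 31.9826 degrees

31.9826


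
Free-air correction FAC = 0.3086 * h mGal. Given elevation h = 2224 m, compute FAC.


FAC = 0.3086 * h
= 0.3086 * 2224
= 686.3264 mGal

686.3264


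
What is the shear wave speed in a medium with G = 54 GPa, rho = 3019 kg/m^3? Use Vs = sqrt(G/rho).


Convert G to Pa: G = 54e9 Pa
Compute G/rho = 54e9 / 3019 = 17886717.4561
Vs = sqrt(17886717.4561) = 4229.27 m/s

4229.27


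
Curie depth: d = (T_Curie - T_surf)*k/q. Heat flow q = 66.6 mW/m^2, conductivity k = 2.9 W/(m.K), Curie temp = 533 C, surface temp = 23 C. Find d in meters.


T_Curie - T_surf = 533 - 23 = 510 C
Convert q to W/m^2: 66.6 mW/m^2 = 0.0666 W/m^2
d = 510 * 2.9 / 0.0666 = 22207.21 m

22207.21


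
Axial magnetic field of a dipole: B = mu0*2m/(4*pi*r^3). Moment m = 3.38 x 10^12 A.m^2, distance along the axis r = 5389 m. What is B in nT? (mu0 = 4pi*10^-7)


m = 3.38 x 10^12 = 3380000000000 A.m^2
2m = 6760000000000 A.m^2
r^3 = 5389^3 = 156503678869
B = (4pi*10^-7) * 6760000000000 / (4*pi * 156503678869) * 1e9
= 8494866.535307 / 1966683231178.51 * 1e9
= 4319.3873 nT

4319.3873


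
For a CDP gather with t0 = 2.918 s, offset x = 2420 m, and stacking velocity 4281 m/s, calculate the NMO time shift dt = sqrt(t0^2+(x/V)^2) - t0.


x/Vnmo = 2420/4281 = 0.565288
(x/Vnmo)^2 = 0.319551
t0^2 = 8.514724
sqrt(8.514724 + 0.319551) = 2.972251
dt = 2.972251 - 2.918 = 0.054251

0.054251


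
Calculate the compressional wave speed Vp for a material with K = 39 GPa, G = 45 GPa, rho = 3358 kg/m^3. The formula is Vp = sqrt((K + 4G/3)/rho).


First compute the effective modulus:
K + 4G/3 = 39e9 + 4*45e9/3 = 99000000000.0 Pa
Then divide by density:
99000000000.0 / 3358 = 29481834.4253 Pa/(kg/m^3)
Take the square root:
Vp = sqrt(29481834.4253) = 5429.72 m/s

5429.72


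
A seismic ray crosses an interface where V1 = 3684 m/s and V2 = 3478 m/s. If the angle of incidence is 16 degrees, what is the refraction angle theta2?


sin(theta1) = sin(16 deg) = 0.275637
sin(theta2) = V2/V1 * sin(theta1) = 3478/3684 * 0.275637 = 0.260224
theta2 = arcsin(0.260224) = 15.0834 degrees

15.0834


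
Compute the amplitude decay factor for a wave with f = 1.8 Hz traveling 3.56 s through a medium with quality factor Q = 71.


pi*f*t/Q = pi*1.8*3.56/71 = 0.28354
A/A0 = exp(-0.28354) = 0.753113

0.753113


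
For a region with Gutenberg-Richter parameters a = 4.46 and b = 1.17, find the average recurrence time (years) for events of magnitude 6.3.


log10(N) = 4.46 - 1.17*6.3 = -2.911
N = 10^-2.911 = 0.001227
T = 1/N = 1/0.001227 = 814.7043 years

814.7043


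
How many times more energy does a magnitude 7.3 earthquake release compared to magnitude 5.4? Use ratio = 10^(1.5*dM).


M2 - M1 = 7.3 - 5.4 = 1.9
1.5 * 1.9 = 2.85
ratio = 10^2.85 = 707.95

707.95


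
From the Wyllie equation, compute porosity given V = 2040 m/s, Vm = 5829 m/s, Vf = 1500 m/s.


1/V - 1/Vm = 1/2040 - 1/5829 = 0.00031864
1/Vf - 1/Vm = 1/1500 - 1/5829 = 0.00049511
phi = 0.00031864 / 0.00049511 = 0.6436

0.6436


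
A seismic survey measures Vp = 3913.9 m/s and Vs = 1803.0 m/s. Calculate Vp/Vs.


Vp/Vs = 3913.9 / 1803.0
= 2.1708

2.1708


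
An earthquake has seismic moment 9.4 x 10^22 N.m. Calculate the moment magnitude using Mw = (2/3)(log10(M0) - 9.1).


log10(M0) = log10(9.4 x 10^22) = 22.9731
Mw = 2/3 * (22.9731 - 9.1)
= 2/3 * 13.8731
= 9.25

9.25


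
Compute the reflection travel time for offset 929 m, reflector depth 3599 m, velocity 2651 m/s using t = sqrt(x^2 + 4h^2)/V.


x^2 + 4h^2 = 929^2 + 4*3599^2 = 863041 + 51811204 = 52674245
sqrt(52674245) = 7257.7025
t = 7257.7025 / 2651 = 2.7377 s

2.7377


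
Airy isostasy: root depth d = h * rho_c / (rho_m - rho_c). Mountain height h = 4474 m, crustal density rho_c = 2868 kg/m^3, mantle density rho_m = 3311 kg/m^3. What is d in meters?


rho_m - rho_c = 3311 - 2868 = 443
d = 4474 * 2868 / 443
= 12831432 / 443
= 28964.86 m

28964.86


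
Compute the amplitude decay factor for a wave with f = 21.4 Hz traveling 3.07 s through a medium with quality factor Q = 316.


pi*f*t/Q = pi*21.4*3.07/316 = 0.653153
A/A0 = exp(-0.653153) = 0.520402

0.520402


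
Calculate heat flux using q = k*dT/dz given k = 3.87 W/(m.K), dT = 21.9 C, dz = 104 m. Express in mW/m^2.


q = k * dT / dz * 1000
= 3.87 * 21.9 / 104 * 1000
= 0.814933 * 1000
= 814.9327 mW/m^2

814.9327


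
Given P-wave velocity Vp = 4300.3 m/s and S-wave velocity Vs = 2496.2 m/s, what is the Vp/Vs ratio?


Vp/Vs = 4300.3 / 2496.2
= 1.7227

1.7227


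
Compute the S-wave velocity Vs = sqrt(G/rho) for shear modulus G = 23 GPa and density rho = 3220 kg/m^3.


Convert G to Pa: G = 23e9 Pa
Compute G/rho = 23e9 / 3220 = 7142857.1429
Vs = sqrt(7142857.1429) = 2672.61 m/s

2672.61


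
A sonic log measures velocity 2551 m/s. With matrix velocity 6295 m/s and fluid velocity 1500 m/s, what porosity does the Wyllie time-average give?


1/V - 1/Vm = 1/2551 - 1/6295 = 0.00023315
1/Vf - 1/Vm = 1/1500 - 1/6295 = 0.00050781
phi = 0.00023315 / 0.00050781 = 0.4591

0.4591


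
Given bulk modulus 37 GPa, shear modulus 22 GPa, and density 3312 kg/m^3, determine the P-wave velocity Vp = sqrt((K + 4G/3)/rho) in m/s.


First compute the effective modulus:
K + 4G/3 = 37e9 + 4*22e9/3 = 66333333333.33 Pa
Then divide by density:
66333333333.33 / 3312 = 20028180.3543 Pa/(kg/m^3)
Take the square root:
Vp = sqrt(20028180.3543) = 4475.29 m/s

4475.29


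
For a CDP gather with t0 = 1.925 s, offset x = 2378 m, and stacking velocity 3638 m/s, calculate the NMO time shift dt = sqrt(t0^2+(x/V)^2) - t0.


x/Vnmo = 2378/3638 = 0.653656
(x/Vnmo)^2 = 0.427266
t0^2 = 3.705625
sqrt(3.705625 + 0.427266) = 2.032951
dt = 2.032951 - 1.925 = 0.107951

0.107951


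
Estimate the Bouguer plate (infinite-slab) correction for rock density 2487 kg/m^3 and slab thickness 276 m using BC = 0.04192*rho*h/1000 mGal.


BC = 0.04192 * rho * h / 1000
= 0.04192 * 2487 * 276 / 1000
= 28.7744 mGal

28.7744


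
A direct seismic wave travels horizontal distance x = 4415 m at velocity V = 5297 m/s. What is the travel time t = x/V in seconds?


t = x / V
= 4415 / 5297
= 0.8335 s

0.8335


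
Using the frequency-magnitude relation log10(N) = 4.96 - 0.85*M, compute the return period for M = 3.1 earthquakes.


log10(N) = 4.96 - 0.85*3.1 = 2.325
N = 10^2.325 = 211.348904
T = 1/N = 1/211.348904 = 0.0047 years

0.0047


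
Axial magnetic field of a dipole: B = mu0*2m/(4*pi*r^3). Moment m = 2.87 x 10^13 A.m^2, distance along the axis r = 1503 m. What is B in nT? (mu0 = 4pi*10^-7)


m = 2.87 x 10^13 = 28700000000000 A.m^2
2m = 57400000000000 A.m^2
r^3 = 1503^3 = 3395290527
B = (4pi*10^-7) * 57400000000000 / (4*pi * 3395290527) * 1e9
= 72130967.326422 / 42666479105.7 * 1e9
= 1690576.9784 nT

1690576.9784


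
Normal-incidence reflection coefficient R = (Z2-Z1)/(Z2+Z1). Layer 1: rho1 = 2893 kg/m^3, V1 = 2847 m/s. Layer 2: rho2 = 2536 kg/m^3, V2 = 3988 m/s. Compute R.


Z1 = 2893 * 2847 = 8236371
Z2 = 2536 * 3988 = 10113568
R = (10113568 - 8236371) / (10113568 + 8236371) = 1877197 / 18349939 = 0.1023

0.1023


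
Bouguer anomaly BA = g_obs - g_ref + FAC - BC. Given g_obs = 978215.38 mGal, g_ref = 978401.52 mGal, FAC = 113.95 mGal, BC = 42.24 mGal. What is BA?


BA = g_obs - g_ref + FAC - BC
= 978215.38 - 978401.52 + 113.95 - 42.24
= -114.43 mGal

-114.43


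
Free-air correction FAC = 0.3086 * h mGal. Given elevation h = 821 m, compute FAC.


FAC = 0.3086 * h
= 0.3086 * 821
= 253.3606 mGal

253.3606


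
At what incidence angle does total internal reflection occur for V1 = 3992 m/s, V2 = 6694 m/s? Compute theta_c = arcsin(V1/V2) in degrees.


V1/V2 = 3992/6694 = 0.596355
theta_c = arcsin(0.596355) = 36.6093 degrees

36.6093


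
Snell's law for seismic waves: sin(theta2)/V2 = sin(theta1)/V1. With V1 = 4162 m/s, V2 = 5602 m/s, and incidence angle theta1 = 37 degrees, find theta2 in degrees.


sin(theta1) = sin(37 deg) = 0.601815
sin(theta2) = V2/V1 * sin(theta1) = 5602/4162 * 0.601815 = 0.810036
theta2 = arcsin(0.810036) = 54.0994 degrees

54.0994


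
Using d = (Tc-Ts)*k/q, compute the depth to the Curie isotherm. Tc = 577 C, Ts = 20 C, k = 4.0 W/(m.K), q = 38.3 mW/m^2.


T_Curie - T_surf = 577 - 20 = 557 C
Convert q to W/m^2: 38.3 mW/m^2 = 0.0383 W/m^2
d = 557 * 4.0 / 0.0383 = 58172.32 m

58172.32


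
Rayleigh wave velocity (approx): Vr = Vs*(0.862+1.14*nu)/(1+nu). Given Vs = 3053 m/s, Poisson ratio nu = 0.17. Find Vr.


Numerator factor = 0.862 + 1.14*0.17 = 1.0558
Denominator = 1 + 0.17 = 1.17
Vr = 3053 * 1.0558 / 1.17 = 2755.01 m/s

2755.01


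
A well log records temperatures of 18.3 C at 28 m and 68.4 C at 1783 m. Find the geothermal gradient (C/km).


dT = 68.4 - 18.3 = 50.1 C
dz = 1783 - 28 = 1755 m
gradient = dT/dz * 1000 = 50.1/1755 * 1000 = 28.547 C/km

28.547


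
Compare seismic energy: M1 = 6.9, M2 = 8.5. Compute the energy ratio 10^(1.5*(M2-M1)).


M2 - M1 = 8.5 - 6.9 = 1.6
1.5 * 1.6 = 2.4
ratio = 10^2.4 = 251.19

251.19


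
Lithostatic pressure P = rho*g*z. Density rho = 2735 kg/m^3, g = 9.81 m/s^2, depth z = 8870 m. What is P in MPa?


P = rho * g * z / 1e6
= 2735 * 9.81 * 8870 / 1e6
= 237985204.5 / 1e6
= 237.9852 MPa

237.9852


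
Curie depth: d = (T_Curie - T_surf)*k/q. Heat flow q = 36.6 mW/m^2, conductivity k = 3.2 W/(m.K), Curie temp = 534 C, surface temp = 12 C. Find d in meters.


T_Curie - T_surf = 534 - 12 = 522 C
Convert q to W/m^2: 36.6 mW/m^2 = 0.0366 W/m^2
d = 522 * 3.2 / 0.0366 = 45639.34 m

45639.34


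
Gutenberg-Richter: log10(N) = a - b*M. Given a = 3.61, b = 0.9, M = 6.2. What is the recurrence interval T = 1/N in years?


log10(N) = 3.61 - 0.9*6.2 = -1.97
N = 10^-1.97 = 0.010715
T = 1/N = 1/0.010715 = 93.3254 years

93.3254


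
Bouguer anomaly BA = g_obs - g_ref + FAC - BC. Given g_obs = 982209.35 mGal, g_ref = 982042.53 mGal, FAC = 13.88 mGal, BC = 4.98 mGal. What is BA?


BA = g_obs - g_ref + FAC - BC
= 982209.35 - 982042.53 + 13.88 - 4.98
= 175.72 mGal

175.72


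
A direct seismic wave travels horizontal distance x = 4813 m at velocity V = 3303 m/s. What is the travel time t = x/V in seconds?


t = x / V
= 4813 / 3303
= 1.4572 s

1.4572


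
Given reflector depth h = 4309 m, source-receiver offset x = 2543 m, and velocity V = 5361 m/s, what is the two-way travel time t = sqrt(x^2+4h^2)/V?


x^2 + 4h^2 = 2543^2 + 4*4309^2 = 6466849 + 74269924 = 80736773
sqrt(80736773) = 8985.3644
t = 8985.3644 / 5361 = 1.6761 s

1.6761


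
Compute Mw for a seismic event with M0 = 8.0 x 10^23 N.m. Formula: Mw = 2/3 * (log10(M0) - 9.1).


log10(M0) = log10(8.0 x 10^23) = 23.9031
Mw = 2/3 * (23.9031 - 9.1)
= 2/3 * 14.8031
= 9.87

9.87


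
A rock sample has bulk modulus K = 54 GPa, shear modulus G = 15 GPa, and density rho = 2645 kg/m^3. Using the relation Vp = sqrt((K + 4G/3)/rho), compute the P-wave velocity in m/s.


First compute the effective modulus:
K + 4G/3 = 54e9 + 4*15e9/3 = 74000000000.0 Pa
Then divide by density:
74000000000.0 / 2645 = 27977315.69 Pa/(kg/m^3)
Take the square root:
Vp = sqrt(27977315.69) = 5289.36 m/s

5289.36


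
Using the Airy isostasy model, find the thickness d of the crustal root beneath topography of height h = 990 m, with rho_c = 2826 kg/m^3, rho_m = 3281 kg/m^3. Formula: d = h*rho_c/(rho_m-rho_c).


rho_m - rho_c = 3281 - 2826 = 455
d = 990 * 2826 / 455
= 2797740 / 455
= 6148.88 m

6148.88


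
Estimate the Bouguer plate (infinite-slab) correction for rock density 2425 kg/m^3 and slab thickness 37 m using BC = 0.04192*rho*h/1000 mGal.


BC = 0.04192 * rho * h / 1000
= 0.04192 * 2425 * 37 / 1000
= 3.7613 mGal

3.7613


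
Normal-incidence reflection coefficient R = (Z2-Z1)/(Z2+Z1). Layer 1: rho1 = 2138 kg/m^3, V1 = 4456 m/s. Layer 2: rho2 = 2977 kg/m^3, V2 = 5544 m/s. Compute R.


Z1 = 2138 * 4456 = 9526928
Z2 = 2977 * 5544 = 16504488
R = (16504488 - 9526928) / (16504488 + 9526928) = 6977560 / 26031416 = 0.268

0.268


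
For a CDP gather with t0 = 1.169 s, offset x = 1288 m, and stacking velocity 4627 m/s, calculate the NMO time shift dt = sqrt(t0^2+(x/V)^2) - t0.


x/Vnmo = 1288/4627 = 0.278366
(x/Vnmo)^2 = 0.077488
t0^2 = 1.366561
sqrt(1.366561 + 0.077488) = 1.201686
dt = 1.201686 - 1.169 = 0.032686

0.032686


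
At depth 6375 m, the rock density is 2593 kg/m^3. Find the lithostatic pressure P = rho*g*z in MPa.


P = rho * g * z / 1e6
= 2593 * 9.81 * 6375 / 1e6
= 162162978.75 / 1e6
= 162.163 MPa

162.163


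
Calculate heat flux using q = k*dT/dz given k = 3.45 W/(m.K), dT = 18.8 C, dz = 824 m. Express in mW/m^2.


q = k * dT / dz * 1000
= 3.45 * 18.8 / 824 * 1000
= 0.078714 * 1000
= 78.7136 mW/m^2

78.7136


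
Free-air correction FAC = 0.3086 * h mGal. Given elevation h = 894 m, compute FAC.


FAC = 0.3086 * h
= 0.3086 * 894
= 275.8884 mGal

275.8884


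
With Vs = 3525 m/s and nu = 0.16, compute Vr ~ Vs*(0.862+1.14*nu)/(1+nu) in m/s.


Numerator factor = 0.862 + 1.14*0.16 = 1.0444
Denominator = 1 + 0.16 = 1.16
Vr = 3525 * 1.0444 / 1.16 = 3173.72 m/s

3173.72


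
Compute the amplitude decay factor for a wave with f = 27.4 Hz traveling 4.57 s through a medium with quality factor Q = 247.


pi*f*t/Q = pi*27.4*4.57/247 = 1.592648
A/A0 = exp(-1.592648) = 0.203386

0.203386


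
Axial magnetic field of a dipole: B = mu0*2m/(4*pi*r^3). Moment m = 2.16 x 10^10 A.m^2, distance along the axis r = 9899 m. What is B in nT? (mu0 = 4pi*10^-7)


m = 2.16 x 10^10 = 21600000000 A.m^2
2m = 43200000000 A.m^2
r^3 = 9899^3 = 970004999699
B = (4pi*10^-7) * 43200000000 / (4*pi * 970004999699) * 1e9
= 54286.721054 / 12189442323998.99 * 1e9
= 4.4536 nT

4.4536


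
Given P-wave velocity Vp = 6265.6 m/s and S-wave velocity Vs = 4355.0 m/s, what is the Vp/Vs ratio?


Vp/Vs = 6265.6 / 4355.0
= 1.4387

1.4387


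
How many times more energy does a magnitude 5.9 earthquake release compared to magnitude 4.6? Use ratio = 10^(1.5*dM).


M2 - M1 = 5.9 - 4.6 = 1.3
1.5 * 1.3 = 1.95
ratio = 10^1.95 = 89.13

89.13


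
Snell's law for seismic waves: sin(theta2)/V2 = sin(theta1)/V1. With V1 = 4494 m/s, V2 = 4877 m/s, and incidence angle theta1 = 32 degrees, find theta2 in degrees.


sin(theta1) = sin(32 deg) = 0.529919
sin(theta2) = V2/V1 * sin(theta1) = 4877/4494 * 0.529919 = 0.575081
theta2 = arcsin(0.575081) = 35.1053 degrees

35.1053


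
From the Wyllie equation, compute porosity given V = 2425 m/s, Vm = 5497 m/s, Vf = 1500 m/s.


1/V - 1/Vm = 1/2425 - 1/5497 = 0.00023045
1/Vf - 1/Vm = 1/1500 - 1/5497 = 0.00048475
phi = 0.00023045 / 0.00048475 = 0.4754

0.4754


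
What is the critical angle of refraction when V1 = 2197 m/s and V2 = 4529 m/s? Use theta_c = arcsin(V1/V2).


V1/V2 = 2197/4529 = 0.485096
theta_c = arcsin(0.485096) = 29.0188 degrees

29.0188


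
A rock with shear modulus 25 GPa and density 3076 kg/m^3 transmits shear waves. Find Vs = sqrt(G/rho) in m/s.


Convert G to Pa: G = 25e9 Pa
Compute G/rho = 25e9 / 3076 = 8127438.2315
Vs = sqrt(8127438.2315) = 2850.87 m/s

2850.87


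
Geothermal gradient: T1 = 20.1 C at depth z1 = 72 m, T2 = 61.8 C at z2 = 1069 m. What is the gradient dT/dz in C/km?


dT = 61.8 - 20.1 = 41.7 C
dz = 1069 - 72 = 997 m
gradient = dT/dz * 1000 = 41.7/997 * 1000 = 41.8255 C/km

41.8255


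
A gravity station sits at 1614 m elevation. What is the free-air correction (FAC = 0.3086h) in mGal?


FAC = 0.3086 * h
= 0.3086 * 1614
= 498.0804 mGal

498.0804


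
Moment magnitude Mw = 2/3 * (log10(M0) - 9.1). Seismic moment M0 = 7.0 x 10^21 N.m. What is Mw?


log10(M0) = log10(7.0 x 10^21) = 21.8451
Mw = 2/3 * (21.8451 - 9.1)
= 2/3 * 12.7451
= 8.5

8.5


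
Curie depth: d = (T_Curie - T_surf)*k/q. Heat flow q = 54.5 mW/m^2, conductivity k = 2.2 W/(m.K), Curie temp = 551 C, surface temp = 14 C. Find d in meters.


T_Curie - T_surf = 551 - 14 = 537 C
Convert q to W/m^2: 54.5 mW/m^2 = 0.0545 W/m^2
d = 537 * 2.2 / 0.0545 = 21677.06 m

21677.06


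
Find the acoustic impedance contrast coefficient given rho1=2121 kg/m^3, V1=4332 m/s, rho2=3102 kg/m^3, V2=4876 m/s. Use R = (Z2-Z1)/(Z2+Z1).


Z1 = 2121 * 4332 = 9188172
Z2 = 3102 * 4876 = 15125352
R = (15125352 - 9188172) / (15125352 + 9188172) = 5937180 / 24313524 = 0.2442

0.2442


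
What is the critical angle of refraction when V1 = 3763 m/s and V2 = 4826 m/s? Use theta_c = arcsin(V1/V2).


V1/V2 = 3763/4826 = 0.779735
theta_c = arcsin(0.779735) = 51.2363 degrees

51.2363


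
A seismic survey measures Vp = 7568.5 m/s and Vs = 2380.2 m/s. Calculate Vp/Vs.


Vp/Vs = 7568.5 / 2380.2
= 3.1798

3.1798


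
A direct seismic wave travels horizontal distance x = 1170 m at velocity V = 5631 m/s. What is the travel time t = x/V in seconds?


t = x / V
= 1170 / 5631
= 0.2078 s

0.2078


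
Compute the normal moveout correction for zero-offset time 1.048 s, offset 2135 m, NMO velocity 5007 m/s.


x/Vnmo = 2135/5007 = 0.426403
(x/Vnmo)^2 = 0.18182
t0^2 = 1.098304
sqrt(1.098304 + 0.18182) = 1.131425
dt = 1.131425 - 1.048 = 0.083425

0.083425


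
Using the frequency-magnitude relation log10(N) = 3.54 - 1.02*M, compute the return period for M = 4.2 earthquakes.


log10(N) = 3.54 - 1.02*4.2 = -0.744
N = 10^-0.744 = 0.180302
T = 1/N = 1/0.180302 = 5.5463 years

5.5463


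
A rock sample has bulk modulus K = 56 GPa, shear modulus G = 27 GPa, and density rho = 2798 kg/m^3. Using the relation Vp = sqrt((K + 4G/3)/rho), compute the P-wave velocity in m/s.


First compute the effective modulus:
K + 4G/3 = 56e9 + 4*27e9/3 = 92000000000.0 Pa
Then divide by density:
92000000000.0 / 2798 = 32880629.0207 Pa/(kg/m^3)
Take the square root:
Vp = sqrt(32880629.0207) = 5734.16 m/s

5734.16


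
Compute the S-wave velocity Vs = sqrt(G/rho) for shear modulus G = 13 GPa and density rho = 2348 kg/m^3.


Convert G to Pa: G = 13e9 Pa
Compute G/rho = 13e9 / 2348 = 5536626.9165
Vs = sqrt(5536626.9165) = 2353.0 m/s

2353.0


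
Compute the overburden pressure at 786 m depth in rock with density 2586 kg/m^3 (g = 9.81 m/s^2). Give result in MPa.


P = rho * g * z / 1e6
= 2586 * 9.81 * 786 / 1e6
= 19939766.76 / 1e6
= 19.9398 MPa

19.9398


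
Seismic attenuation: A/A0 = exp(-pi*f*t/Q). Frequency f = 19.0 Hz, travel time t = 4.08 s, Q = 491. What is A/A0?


pi*f*t/Q = pi*19.0*4.08/491 = 0.496001
A/A0 = exp(-0.496001) = 0.608961

0.608961


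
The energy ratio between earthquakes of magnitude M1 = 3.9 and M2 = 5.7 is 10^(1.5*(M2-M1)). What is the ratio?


M2 - M1 = 5.7 - 3.9 = 1.8
1.5 * 1.8 = 2.7
ratio = 10^2.7 = 501.19

501.19


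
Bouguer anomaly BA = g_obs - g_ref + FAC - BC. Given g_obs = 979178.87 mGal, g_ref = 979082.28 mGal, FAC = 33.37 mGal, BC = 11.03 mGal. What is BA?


BA = g_obs - g_ref + FAC - BC
= 979178.87 - 979082.28 + 33.37 - 11.03
= 118.93 mGal

118.93


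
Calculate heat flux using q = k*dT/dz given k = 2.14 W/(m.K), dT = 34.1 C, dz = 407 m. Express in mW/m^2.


q = k * dT / dz * 1000
= 2.14 * 34.1 / 407 * 1000
= 0.179297 * 1000
= 179.2973 mW/m^2

179.2973


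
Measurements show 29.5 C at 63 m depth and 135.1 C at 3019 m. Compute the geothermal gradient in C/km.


dT = 135.1 - 29.5 = 105.6 C
dz = 3019 - 63 = 2956 m
gradient = dT/dz * 1000 = 105.6/2956 * 1000 = 35.724 C/km

35.724


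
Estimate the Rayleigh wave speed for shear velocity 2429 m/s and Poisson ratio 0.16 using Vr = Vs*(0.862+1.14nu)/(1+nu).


Numerator factor = 0.862 + 1.14*0.16 = 1.0444
Denominator = 1 + 0.16 = 1.16
Vr = 2429 * 1.0444 / 1.16 = 2186.94 m/s

2186.94


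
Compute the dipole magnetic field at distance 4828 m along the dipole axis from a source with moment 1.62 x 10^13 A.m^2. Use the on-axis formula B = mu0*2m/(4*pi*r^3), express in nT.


m = 1.62 x 10^13 = 16200000000000 A.m^2
2m = 32400000000000 A.m^2
r^3 = 4828^3 = 112538671552
B = (4pi*10^-7) * 32400000000000 / (4*pi * 112538671552) * 1e9
= 40715040.790524 / 1414202655170.07 * 1e9
= 28790.1035 nT

28790.1035


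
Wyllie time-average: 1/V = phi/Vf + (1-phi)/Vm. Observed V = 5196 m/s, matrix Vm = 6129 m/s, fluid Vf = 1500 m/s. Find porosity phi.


1/V - 1/Vm = 1/5196 - 1/6129 = 2.93e-05
1/Vf - 1/Vm = 1/1500 - 1/6129 = 0.00050351
phi = 2.93e-05 / 0.00050351 = 0.0582

0.0582


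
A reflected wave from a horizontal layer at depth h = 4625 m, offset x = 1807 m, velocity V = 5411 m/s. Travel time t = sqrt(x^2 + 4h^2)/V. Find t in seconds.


x^2 + 4h^2 = 1807^2 + 4*4625^2 = 3265249 + 85562500 = 88827749
sqrt(88827749) = 9424.8474
t = 9424.8474 / 5411 = 1.7418 s

1.7418


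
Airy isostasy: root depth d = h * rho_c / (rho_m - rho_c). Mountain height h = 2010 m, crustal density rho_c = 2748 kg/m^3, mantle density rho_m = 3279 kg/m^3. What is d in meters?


rho_m - rho_c = 3279 - 2748 = 531
d = 2010 * 2748 / 531
= 5523480 / 531
= 10402.03 m

10402.03


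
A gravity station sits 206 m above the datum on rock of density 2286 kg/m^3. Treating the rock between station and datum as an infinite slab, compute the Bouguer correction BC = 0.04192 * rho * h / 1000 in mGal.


BC = 0.04192 * rho * h / 1000
= 0.04192 * 2286 * 206 / 1000
= 19.7408 mGal

19.7408


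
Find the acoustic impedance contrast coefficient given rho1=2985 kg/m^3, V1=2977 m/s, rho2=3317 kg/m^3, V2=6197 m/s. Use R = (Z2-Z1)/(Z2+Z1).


Z1 = 2985 * 2977 = 8886345
Z2 = 3317 * 6197 = 20555449
R = (20555449 - 8886345) / (20555449 + 8886345) = 11669104 / 29441794 = 0.3963

0.3963


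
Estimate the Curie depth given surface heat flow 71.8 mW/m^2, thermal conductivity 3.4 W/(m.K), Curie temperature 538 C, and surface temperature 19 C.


T_Curie - T_surf = 538 - 19 = 519 C
Convert q to W/m^2: 71.8 mW/m^2 = 0.0718 W/m^2
d = 519 * 3.4 / 0.0718 = 24576.6 m

24576.6


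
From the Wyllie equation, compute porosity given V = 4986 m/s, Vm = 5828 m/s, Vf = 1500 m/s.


1/V - 1/Vm = 1/4986 - 1/5828 = 2.898e-05
1/Vf - 1/Vm = 1/1500 - 1/5828 = 0.00049508
phi = 2.898e-05 / 0.00049508 = 0.0585

0.0585


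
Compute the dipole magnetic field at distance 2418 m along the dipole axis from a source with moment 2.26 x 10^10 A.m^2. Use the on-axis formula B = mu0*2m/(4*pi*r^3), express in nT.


m = 2.26 x 10^10 = 22600000000 A.m^2
2m = 45200000000 A.m^2
r^3 = 2418^3 = 14137378632
B = (4pi*10^-7) * 45200000000 / (4*pi * 14137378632) * 1e9
= 56799.995177 / 177655539405.23 * 1e9
= 319.7198 nT

319.7198


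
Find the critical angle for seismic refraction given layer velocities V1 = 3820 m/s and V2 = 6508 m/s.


V1/V2 = 3820/6508 = 0.58697
theta_c = arcsin(0.58697) = 35.9423 degrees

35.9423


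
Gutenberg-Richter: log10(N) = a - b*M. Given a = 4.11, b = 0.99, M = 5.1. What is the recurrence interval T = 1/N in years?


log10(N) = 4.11 - 0.99*5.1 = -0.939
N = 10^-0.939 = 0.11508
T = 1/N = 1/0.11508 = 8.6896 years

8.6896


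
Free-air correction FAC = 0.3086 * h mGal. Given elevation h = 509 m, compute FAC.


FAC = 0.3086 * h
= 0.3086 * 509
= 157.0774 mGal

157.0774


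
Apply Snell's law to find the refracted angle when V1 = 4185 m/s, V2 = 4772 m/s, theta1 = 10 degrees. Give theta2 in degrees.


sin(theta1) = sin(10 deg) = 0.173648
sin(theta2) = V2/V1 * sin(theta1) = 4772/4185 * 0.173648 = 0.198005
theta2 = arcsin(0.198005) = 11.4203 degrees

11.4203


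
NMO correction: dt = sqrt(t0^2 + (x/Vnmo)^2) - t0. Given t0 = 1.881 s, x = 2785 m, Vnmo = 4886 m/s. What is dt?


x/Vnmo = 2785/4886 = 0.569996
(x/Vnmo)^2 = 0.324895
t0^2 = 3.538161
sqrt(3.538161 + 0.324895) = 1.965466
dt = 1.965466 - 1.881 = 0.084466

0.084466


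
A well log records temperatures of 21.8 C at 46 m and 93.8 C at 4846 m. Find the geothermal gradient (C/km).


dT = 93.8 - 21.8 = 72.0 C
dz = 4846 - 46 = 4800 m
gradient = dT/dz * 1000 = 72.0/4800 * 1000 = 15.0 C/km

15.0


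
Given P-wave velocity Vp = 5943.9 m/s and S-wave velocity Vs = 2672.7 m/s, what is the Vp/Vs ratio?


Vp/Vs = 5943.9 / 2672.7
= 2.2239

2.2239


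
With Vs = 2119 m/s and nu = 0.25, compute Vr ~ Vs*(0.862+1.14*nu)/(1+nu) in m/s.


Numerator factor = 0.862 + 1.14*0.25 = 1.147
Denominator = 1 + 0.25 = 1.25
Vr = 2119 * 1.147 / 1.25 = 1944.39 m/s

1944.39


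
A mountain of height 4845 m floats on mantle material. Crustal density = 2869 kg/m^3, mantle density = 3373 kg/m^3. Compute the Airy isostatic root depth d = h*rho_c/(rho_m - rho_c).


rho_m - rho_c = 3373 - 2869 = 504
d = 4845 * 2869 / 504
= 13900305 / 504
= 27579.97 m

27579.97


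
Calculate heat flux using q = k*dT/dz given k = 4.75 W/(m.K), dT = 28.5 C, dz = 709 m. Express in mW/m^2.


q = k * dT / dz * 1000
= 4.75 * 28.5 / 709 * 1000
= 0.190938 * 1000
= 190.9379 mW/m^2

190.9379


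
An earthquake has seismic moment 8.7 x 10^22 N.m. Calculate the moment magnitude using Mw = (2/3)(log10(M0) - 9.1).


log10(M0) = log10(8.7 x 10^22) = 22.9395
Mw = 2/3 * (22.9395 - 9.1)
= 2/3 * 13.8395
= 9.23

9.23


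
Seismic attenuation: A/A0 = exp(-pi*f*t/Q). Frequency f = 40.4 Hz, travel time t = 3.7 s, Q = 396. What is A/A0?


pi*f*t/Q = pi*40.4*3.7/396 = 1.185872
A/A0 = exp(-1.185872) = 0.30548

0.30548


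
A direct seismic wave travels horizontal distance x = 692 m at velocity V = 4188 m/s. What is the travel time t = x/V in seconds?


t = x / V
= 692 / 4188
= 0.1652 s

0.1652


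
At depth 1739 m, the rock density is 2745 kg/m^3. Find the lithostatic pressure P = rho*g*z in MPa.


P = rho * g * z / 1e6
= 2745 * 9.81 * 1739 / 1e6
= 46828574.55 / 1e6
= 46.8286 MPa

46.8286


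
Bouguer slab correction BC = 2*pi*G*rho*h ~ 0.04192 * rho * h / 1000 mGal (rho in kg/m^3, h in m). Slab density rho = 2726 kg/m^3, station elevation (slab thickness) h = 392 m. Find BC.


BC = 0.04192 * rho * h / 1000
= 0.04192 * 2726 * 392 / 1000
= 44.7954 mGal

44.7954


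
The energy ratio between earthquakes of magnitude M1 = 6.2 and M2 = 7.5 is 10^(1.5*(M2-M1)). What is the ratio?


M2 - M1 = 7.5 - 6.2 = 1.3
1.5 * 1.3 = 1.95
ratio = 10^1.95 = 89.13

89.13


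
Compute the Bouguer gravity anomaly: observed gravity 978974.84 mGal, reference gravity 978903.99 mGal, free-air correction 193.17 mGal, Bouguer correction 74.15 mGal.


BA = g_obs - g_ref + FAC - BC
= 978974.84 - 978903.99 + 193.17 - 74.15
= 189.87 mGal

189.87


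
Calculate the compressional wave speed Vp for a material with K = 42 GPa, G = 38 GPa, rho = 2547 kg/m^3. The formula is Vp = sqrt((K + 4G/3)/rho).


First compute the effective modulus:
K + 4G/3 = 42e9 + 4*38e9/3 = 92666666666.67 Pa
Then divide by density:
92666666666.67 / 2547 = 36382672.4251 Pa/(kg/m^3)
Take the square root:
Vp = sqrt(36382672.4251) = 6031.81 m/s

6031.81


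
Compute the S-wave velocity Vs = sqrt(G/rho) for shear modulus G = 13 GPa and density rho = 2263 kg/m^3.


Convert G to Pa: G = 13e9 Pa
Compute G/rho = 13e9 / 2263 = 5744586.8316
Vs = sqrt(5744586.8316) = 2396.79 m/s

2396.79


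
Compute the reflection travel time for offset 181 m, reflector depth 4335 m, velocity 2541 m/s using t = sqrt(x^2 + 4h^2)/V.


x^2 + 4h^2 = 181^2 + 4*4335^2 = 32761 + 75168900 = 75201661
sqrt(75201661) = 8671.8891
t = 8671.8891 / 2541 = 3.4128 s

3.4128


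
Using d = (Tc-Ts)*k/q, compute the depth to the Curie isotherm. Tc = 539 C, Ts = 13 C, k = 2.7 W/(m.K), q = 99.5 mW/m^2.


T_Curie - T_surf = 539 - 13 = 526 C
Convert q to W/m^2: 99.5 mW/m^2 = 0.0995 W/m^2
d = 526 * 2.7 / 0.0995 = 14273.37 m

14273.37


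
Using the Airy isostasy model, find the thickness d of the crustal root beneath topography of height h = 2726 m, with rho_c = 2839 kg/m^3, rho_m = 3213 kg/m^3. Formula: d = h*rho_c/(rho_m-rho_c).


rho_m - rho_c = 3213 - 2839 = 374
d = 2726 * 2839 / 374
= 7739114 / 374
= 20692.82 m

20692.82


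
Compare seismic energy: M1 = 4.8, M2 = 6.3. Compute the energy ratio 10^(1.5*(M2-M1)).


M2 - M1 = 6.3 - 4.8 = 1.5
1.5 * 1.5 = 2.25
ratio = 10^2.25 = 177.83

177.83


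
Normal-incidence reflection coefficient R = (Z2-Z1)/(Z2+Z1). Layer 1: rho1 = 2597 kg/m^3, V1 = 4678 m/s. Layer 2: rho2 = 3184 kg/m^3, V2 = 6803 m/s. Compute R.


Z1 = 2597 * 4678 = 12148766
Z2 = 3184 * 6803 = 21660752
R = (21660752 - 12148766) / (21660752 + 12148766) = 9511986 / 33809518 = 0.2813

0.2813


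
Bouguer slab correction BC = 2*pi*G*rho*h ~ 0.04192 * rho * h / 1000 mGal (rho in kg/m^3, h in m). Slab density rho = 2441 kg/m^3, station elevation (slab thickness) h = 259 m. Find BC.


BC = 0.04192 * rho * h / 1000
= 0.04192 * 2441 * 259 / 1000
= 26.5026 mGal

26.5026


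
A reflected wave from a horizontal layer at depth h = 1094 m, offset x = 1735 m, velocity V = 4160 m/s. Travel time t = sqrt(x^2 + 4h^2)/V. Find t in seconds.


x^2 + 4h^2 = 1735^2 + 4*1094^2 = 3010225 + 4787344 = 7797569
sqrt(7797569) = 2792.4128
t = 2792.4128 / 4160 = 0.6713 s

0.6713


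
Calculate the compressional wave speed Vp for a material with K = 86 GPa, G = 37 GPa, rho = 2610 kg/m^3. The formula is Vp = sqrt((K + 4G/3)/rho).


First compute the effective modulus:
K + 4G/3 = 86e9 + 4*37e9/3 = 135333333333.33 Pa
Then divide by density:
135333333333.33 / 2610 = 51851851.8519 Pa/(kg/m^3)
Take the square root:
Vp = sqrt(51851851.8519) = 7200.82 m/s

7200.82


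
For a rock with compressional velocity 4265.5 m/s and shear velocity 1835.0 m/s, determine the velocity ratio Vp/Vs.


Vp/Vs = 4265.5 / 1835.0
= 2.3245

2.3245


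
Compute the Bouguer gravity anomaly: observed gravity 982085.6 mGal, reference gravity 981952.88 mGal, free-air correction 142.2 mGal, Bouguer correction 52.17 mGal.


BA = g_obs - g_ref + FAC - BC
= 982085.6 - 981952.88 + 142.2 - 52.17
= 222.75 mGal

222.75


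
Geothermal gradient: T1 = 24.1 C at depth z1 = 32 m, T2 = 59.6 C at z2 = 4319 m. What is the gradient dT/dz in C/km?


dT = 59.6 - 24.1 = 35.5 C
dz = 4319 - 32 = 4287 m
gradient = dT/dz * 1000 = 35.5/4287 * 1000 = 8.2808 C/km

8.2808


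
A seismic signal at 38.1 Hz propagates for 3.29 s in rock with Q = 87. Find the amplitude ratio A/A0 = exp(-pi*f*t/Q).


pi*f*t/Q = pi*38.1*3.29/87 = 4.526385
A/A0 = exp(-4.526385) = 0.01082

0.01082


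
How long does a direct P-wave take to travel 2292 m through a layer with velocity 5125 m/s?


t = x / V
= 2292 / 5125
= 0.4472 s

0.4472


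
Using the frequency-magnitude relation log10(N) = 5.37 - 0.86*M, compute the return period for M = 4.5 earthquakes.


log10(N) = 5.37 - 0.86*4.5 = 1.5
N = 10^1.5 = 31.622777
T = 1/N = 1/31.622777 = 0.0316 years

0.0316


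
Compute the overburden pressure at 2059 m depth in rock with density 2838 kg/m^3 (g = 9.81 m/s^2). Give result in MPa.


P = rho * g * z / 1e6
= 2838 * 9.81 * 2059 / 1e6
= 57324166.02 / 1e6
= 57.3242 MPa

57.3242


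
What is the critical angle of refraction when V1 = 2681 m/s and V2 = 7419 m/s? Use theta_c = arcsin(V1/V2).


V1/V2 = 2681/7419 = 0.361369
theta_c = arcsin(0.361369) = 21.1843 degrees

21.1843


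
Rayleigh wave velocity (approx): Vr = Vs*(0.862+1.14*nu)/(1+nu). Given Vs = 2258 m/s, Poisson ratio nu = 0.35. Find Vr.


Numerator factor = 0.862 + 1.14*0.35 = 1.261
Denominator = 1 + 0.35 = 1.35
Vr = 2258 * 1.261 / 1.35 = 2109.14 m/s

2109.14


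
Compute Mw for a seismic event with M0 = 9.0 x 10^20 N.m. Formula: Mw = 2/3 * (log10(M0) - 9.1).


log10(M0) = log10(9.0 x 10^20) = 20.9542
Mw = 2/3 * (20.9542 - 9.1)
= 2/3 * 11.8542
= 7.9

7.9


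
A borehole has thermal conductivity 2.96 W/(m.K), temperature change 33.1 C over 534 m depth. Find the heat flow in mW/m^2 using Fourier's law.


q = k * dT / dz * 1000
= 2.96 * 33.1 / 534 * 1000
= 0.183476 * 1000
= 183.4757 mW/m^2

183.4757


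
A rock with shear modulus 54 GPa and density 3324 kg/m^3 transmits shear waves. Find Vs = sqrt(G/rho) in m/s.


Convert G to Pa: G = 54e9 Pa
Compute G/rho = 54e9 / 3324 = 16245487.3646
Vs = sqrt(16245487.3646) = 4030.57 m/s

4030.57


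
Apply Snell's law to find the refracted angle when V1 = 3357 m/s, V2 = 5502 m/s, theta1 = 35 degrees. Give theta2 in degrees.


sin(theta1) = sin(35 deg) = 0.573576
sin(theta2) = V2/V1 * sin(theta1) = 5502/3357 * 0.573576 = 0.940071
theta2 = arcsin(0.940071) = 70.0634 degrees

70.0634


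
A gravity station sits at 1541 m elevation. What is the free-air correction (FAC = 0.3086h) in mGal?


FAC = 0.3086 * h
= 0.3086 * 1541
= 475.5526 mGal

475.5526


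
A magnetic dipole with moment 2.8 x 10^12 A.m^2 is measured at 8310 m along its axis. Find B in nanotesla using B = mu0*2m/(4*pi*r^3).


m = 2.8 x 10^12 = 2800000000000 A.m^2
2m = 5600000000000 A.m^2
r^3 = 8310^3 = 573856191000
B = (4pi*10^-7) * 5600000000000 / (4*pi * 573856191000) * 1e9
= 7037167.544041 / 7211289575450.48 * 1e9
= 975.8542 nT

975.8542


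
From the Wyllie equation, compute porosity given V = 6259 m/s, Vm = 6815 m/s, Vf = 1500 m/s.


1/V - 1/Vm = 1/6259 - 1/6815 = 1.303e-05
1/Vf - 1/Vm = 1/1500 - 1/6815 = 0.00051993
phi = 1.303e-05 / 0.00051993 = 0.0251

0.0251


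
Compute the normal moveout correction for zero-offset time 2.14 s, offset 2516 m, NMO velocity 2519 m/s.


x/Vnmo = 2516/2519 = 0.998809
(x/Vnmo)^2 = 0.99762
t0^2 = 4.5796
sqrt(4.5796 + 0.99762) = 2.361614
dt = 2.361614 - 2.14 = 0.221614

0.221614


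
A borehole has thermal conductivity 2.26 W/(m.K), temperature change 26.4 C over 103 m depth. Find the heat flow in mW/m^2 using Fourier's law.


q = k * dT / dz * 1000
= 2.26 * 26.4 / 103 * 1000
= 0.579262 * 1000
= 579.2621 mW/m^2

579.2621


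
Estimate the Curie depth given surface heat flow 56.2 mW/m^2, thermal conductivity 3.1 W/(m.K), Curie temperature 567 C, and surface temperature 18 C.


T_Curie - T_surf = 567 - 18 = 549 C
Convert q to W/m^2: 56.2 mW/m^2 = 0.0562 W/m^2
d = 549 * 3.1 / 0.0562 = 30282.92 m

30282.92


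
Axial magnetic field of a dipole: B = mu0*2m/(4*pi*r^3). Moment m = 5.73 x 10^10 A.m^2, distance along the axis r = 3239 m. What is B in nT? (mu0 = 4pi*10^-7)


m = 5.73 x 10^10 = 57300000000 A.m^2
2m = 114600000000 A.m^2
r^3 = 3239^3 = 33980740919
B = (4pi*10^-7) * 114600000000 / (4*pi * 33980740919) * 1e9
= 144010.607241 / 427014584138.67 * 1e9
= 337.2499 nT

337.2499


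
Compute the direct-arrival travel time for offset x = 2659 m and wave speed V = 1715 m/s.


t = x / V
= 2659 / 1715
= 1.5504 s

1.5504


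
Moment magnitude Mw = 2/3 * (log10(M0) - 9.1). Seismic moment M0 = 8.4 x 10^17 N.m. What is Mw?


log10(M0) = log10(8.4 x 10^17) = 17.9243
Mw = 2/3 * (17.9243 - 9.1)
= 2/3 * 8.8243
= 5.88

5.88


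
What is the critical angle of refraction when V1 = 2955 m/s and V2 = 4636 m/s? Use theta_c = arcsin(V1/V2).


V1/V2 = 2955/4636 = 0.637403
theta_c = arcsin(0.637403) = 39.5984 degrees

39.5984


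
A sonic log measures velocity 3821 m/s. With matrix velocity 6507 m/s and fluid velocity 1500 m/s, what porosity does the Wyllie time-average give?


1/V - 1/Vm = 1/3821 - 1/6507 = 0.00010803
1/Vf - 1/Vm = 1/1500 - 1/6507 = 0.00051299
phi = 0.00010803 / 0.00051299 = 0.2106

0.2106


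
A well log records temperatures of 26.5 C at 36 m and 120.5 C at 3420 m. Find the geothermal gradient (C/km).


dT = 120.5 - 26.5 = 94.0 C
dz = 3420 - 36 = 3384 m
gradient = dT/dz * 1000 = 94.0/3384 * 1000 = 27.7778 C/km

27.7778


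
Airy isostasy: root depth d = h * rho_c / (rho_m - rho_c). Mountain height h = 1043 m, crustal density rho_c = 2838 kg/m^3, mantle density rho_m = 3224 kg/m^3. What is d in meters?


rho_m - rho_c = 3224 - 2838 = 386
d = 1043 * 2838 / 386
= 2960034 / 386
= 7668.48 m

7668.48


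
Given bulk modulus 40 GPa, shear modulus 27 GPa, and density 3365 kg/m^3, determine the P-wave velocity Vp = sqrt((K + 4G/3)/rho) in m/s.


First compute the effective modulus:
K + 4G/3 = 40e9 + 4*27e9/3 = 76000000000.0 Pa
Then divide by density:
76000000000.0 / 3365 = 22585438.3358 Pa/(kg/m^3)
Take the square root:
Vp = sqrt(22585438.3358) = 4752.41 m/s

4752.41


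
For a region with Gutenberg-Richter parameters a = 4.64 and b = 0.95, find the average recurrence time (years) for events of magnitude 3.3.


log10(N) = 4.64 - 0.95*3.3 = 1.505
N = 10^1.505 = 31.988951
T = 1/N = 1/31.988951 = 0.0313 years

0.0313


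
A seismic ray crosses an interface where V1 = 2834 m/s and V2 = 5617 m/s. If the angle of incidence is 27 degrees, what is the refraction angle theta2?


sin(theta1) = sin(27 deg) = 0.45399
sin(theta2) = V2/V1 * sin(theta1) = 5617/2834 * 0.45399 = 0.899811
theta2 = arcsin(0.899811) = 64.1332 degrees

64.1332


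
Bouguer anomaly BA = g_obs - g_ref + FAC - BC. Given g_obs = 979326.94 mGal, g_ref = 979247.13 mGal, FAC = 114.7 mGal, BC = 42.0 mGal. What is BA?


BA = g_obs - g_ref + FAC - BC
= 979326.94 - 979247.13 + 114.7 - 42.0
= 152.51 mGal

152.51


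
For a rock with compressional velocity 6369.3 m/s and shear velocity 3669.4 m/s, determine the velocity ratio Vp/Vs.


Vp/Vs = 6369.3 / 3669.4
= 1.7358

1.7358


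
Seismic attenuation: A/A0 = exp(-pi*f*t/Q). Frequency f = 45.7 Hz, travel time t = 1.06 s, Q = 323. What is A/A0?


pi*f*t/Q = pi*45.7*1.06/323 = 0.471161
A/A0 = exp(-0.471161) = 0.624277

0.624277


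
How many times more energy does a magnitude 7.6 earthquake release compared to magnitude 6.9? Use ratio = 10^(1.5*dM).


M2 - M1 = 7.6 - 6.9 = 0.7
1.5 * 0.7 = 1.05
ratio = 10^1.05 = 11.22

11.22


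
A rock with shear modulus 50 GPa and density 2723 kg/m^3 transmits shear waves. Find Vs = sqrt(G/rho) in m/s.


Convert G to Pa: G = 50e9 Pa
Compute G/rho = 50e9 / 2723 = 18362100.6243
Vs = sqrt(18362100.6243) = 4285.1 m/s

4285.1


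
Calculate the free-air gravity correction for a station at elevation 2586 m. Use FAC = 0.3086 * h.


FAC = 0.3086 * h
= 0.3086 * 2586
= 798.0396 mGal

798.0396


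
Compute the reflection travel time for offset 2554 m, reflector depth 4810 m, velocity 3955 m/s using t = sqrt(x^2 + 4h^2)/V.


x^2 + 4h^2 = 2554^2 + 4*4810^2 = 6522916 + 92544400 = 99067316
sqrt(99067316) = 9953.2566
t = 9953.2566 / 3955 = 2.5166 s

2.5166


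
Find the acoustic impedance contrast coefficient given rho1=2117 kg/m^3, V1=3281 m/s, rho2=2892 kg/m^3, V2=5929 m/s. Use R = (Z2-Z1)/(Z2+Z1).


Z1 = 2117 * 3281 = 6945877
Z2 = 2892 * 5929 = 17146668
R = (17146668 - 6945877) / (17146668 + 6945877) = 10200791 / 24092545 = 0.4234

0.4234
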